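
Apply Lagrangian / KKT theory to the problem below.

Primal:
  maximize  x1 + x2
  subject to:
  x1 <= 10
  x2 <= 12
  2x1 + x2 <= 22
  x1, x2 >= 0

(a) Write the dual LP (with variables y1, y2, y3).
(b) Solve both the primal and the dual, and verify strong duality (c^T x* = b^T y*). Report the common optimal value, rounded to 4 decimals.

The standard primal-dual pair for 'max c^T x s.t. A x <= b, x >= 0' is:
  Dual:  min b^T y  s.t.  A^T y >= c,  y >= 0.

So the dual LP is:
  minimize  10y1 + 12y2 + 22y3
  subject to:
    y1 + 2y3 >= 1
    y2 + y3 >= 1
    y1, y2, y3 >= 0

Solving the primal: x* = (5, 12).
  primal value c^T x* = 17.
Solving the dual: y* = (0, 0.5, 0.5).
  dual value b^T y* = 17.
Strong duality: c^T x* = b^T y*. Confirmed.

17


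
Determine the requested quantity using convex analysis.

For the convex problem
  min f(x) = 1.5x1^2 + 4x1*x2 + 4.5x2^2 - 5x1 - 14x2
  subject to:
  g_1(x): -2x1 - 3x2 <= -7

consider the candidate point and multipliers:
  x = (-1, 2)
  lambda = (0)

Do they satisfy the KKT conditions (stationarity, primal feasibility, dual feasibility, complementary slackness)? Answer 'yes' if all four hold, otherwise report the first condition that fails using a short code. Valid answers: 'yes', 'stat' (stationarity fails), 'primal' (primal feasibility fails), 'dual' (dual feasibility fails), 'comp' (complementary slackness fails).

Gradient of f: grad f(x) = Q x + c = (0, 0)
Constraint values g_i(x) = a_i^T x - b_i:
  g_1((-1, 2)) = 3
Stationarity residual: grad f(x) + sum_i lambda_i a_i = (0, 0)
  -> stationarity OK
Primal feasibility (all g_i <= 0): FAILS
Dual feasibility (all lambda_i >= 0): OK
Complementary slackness (lambda_i * g_i(x) = 0 for all i): OK

Verdict: the first failing condition is primal_feasibility -> primal.

primal


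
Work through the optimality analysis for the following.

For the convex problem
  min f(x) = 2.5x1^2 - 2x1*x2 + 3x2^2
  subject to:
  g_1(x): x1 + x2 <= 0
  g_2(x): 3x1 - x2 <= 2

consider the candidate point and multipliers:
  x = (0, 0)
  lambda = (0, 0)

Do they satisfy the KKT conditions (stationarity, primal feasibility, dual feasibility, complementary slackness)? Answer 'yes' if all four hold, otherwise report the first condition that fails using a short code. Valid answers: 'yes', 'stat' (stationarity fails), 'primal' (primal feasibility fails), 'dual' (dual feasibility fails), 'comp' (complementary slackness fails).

Gradient of f: grad f(x) = Q x + c = (0, 0)
Constraint values g_i(x) = a_i^T x - b_i:
  g_1((0, 0)) = 0
  g_2((0, 0)) = -2
Stationarity residual: grad f(x) + sum_i lambda_i a_i = (0, 0)
  -> stationarity OK
Primal feasibility (all g_i <= 0): OK
Dual feasibility (all lambda_i >= 0): OK
Complementary slackness (lambda_i * g_i(x) = 0 for all i): OK

Verdict: yes, KKT holds.

yes


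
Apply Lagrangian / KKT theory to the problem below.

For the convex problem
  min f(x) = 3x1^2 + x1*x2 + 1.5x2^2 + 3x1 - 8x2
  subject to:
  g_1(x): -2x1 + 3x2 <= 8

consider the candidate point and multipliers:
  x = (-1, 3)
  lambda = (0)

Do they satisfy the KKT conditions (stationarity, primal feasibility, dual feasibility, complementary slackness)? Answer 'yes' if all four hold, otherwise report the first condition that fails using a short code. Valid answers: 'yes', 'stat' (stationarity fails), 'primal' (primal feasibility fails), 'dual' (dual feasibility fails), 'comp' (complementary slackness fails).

Gradient of f: grad f(x) = Q x + c = (0, 0)
Constraint values g_i(x) = a_i^T x - b_i:
  g_1((-1, 3)) = 3
Stationarity residual: grad f(x) + sum_i lambda_i a_i = (0, 0)
  -> stationarity OK
Primal feasibility (all g_i <= 0): FAILS
Dual feasibility (all lambda_i >= 0): OK
Complementary slackness (lambda_i * g_i(x) = 0 for all i): OK

Verdict: the first failing condition is primal_feasibility -> primal.

primal


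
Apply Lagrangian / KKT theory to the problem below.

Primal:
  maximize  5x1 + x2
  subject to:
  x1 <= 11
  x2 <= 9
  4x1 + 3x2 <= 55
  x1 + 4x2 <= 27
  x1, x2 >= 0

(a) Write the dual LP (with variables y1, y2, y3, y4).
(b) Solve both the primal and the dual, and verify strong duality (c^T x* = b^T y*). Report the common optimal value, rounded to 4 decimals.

The standard primal-dual pair for 'max c^T x s.t. A x <= b, x >= 0' is:
  Dual:  min b^T y  s.t.  A^T y >= c,  y >= 0.

So the dual LP is:
  minimize  11y1 + 9y2 + 55y3 + 27y4
  subject to:
    y1 + 4y3 + y4 >= 5
    y2 + 3y3 + 4y4 >= 1
    y1, y2, y3, y4 >= 0

Solving the primal: x* = (11, 3.6667).
  primal value c^T x* = 58.6667.
Solving the dual: y* = (3.6667, 0, 0.3333, 0).
  dual value b^T y* = 58.6667.
Strong duality: c^T x* = b^T y*. Confirmed.

58.6667


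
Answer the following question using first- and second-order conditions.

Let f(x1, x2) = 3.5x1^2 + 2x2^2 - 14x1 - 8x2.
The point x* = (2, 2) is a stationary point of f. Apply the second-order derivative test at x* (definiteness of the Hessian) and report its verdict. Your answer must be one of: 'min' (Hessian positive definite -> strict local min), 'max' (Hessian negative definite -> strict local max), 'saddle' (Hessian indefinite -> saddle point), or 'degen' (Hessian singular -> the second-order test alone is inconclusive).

Compute the Hessian H = grad^2 f:
  H = [[7, 0], [0, 4]]
Verify stationarity: grad f(x*) = H x* + g = (0, 0).
Eigenvalues of H: 4, 7.
Both eigenvalues > 0, so H is positive definite -> x* is a strict local min.

min


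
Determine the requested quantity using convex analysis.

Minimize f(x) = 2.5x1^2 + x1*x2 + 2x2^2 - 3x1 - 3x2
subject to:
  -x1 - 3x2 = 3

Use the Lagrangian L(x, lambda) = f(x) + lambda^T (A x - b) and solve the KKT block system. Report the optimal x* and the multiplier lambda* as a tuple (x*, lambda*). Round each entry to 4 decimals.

Form the Lagrangian:
  L(x, lambda) = (1/2) x^T Q x + c^T x + lambda^T (A x - b)
Stationarity (grad_x L = 0): Q x + c + A^T lambda = 0.
Primal feasibility: A x = b.

This gives the KKT block system:
  [ Q   A^T ] [ x     ]   [-c ]
  [ A    0  ] [ lambda ] = [ b ]

Solving the linear system:
  x*      = (0.3488, -1.1163)
  lambda* = (-2.3721)
  f(x*)   = 4.7093

x* = (0.3488, -1.1163), lambda* = (-2.3721)


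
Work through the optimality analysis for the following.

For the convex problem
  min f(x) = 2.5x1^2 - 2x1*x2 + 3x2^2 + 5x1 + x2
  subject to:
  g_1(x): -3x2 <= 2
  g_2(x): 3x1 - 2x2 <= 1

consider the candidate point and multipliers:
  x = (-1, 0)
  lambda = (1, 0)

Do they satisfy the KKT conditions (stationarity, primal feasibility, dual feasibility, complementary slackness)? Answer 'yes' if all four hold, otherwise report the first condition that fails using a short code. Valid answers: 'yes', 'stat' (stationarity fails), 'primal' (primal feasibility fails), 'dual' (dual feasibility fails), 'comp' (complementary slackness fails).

Gradient of f: grad f(x) = Q x + c = (0, 3)
Constraint values g_i(x) = a_i^T x - b_i:
  g_1((-1, 0)) = -2
  g_2((-1, 0)) = -4
Stationarity residual: grad f(x) + sum_i lambda_i a_i = (0, 0)
  -> stationarity OK
Primal feasibility (all g_i <= 0): OK
Dual feasibility (all lambda_i >= 0): OK
Complementary slackness (lambda_i * g_i(x) = 0 for all i): FAILS

Verdict: the first failing condition is complementary_slackness -> comp.

comp


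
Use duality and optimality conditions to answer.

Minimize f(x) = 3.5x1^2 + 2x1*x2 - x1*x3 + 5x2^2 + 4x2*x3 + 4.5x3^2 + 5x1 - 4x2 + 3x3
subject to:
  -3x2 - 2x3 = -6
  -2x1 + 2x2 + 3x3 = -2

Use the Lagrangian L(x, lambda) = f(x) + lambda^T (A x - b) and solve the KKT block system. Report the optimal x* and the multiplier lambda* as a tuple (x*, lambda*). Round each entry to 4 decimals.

Form the Lagrangian:
  L(x, lambda) = (1/2) x^T Q x + c^T x + lambda^T (A x - b)
Stationarity (grad_x L = 0): Q x + c + A^T lambda = 0.
Primal feasibility: A x = b.

This gives the KKT block system:
  [ Q   A^T ] [ x     ]   [-c ]
  [ A    0  ] [ lambda ] = [ b ]

Solving the linear system:
  x*      = (1.318, 3.3456, -2.0183)
  lambda* = (15.6514, 11.4679)
  f(x*)   = 51.9985

x* = (1.318, 3.3456, -2.0183), lambda* = (15.6514, 11.4679)


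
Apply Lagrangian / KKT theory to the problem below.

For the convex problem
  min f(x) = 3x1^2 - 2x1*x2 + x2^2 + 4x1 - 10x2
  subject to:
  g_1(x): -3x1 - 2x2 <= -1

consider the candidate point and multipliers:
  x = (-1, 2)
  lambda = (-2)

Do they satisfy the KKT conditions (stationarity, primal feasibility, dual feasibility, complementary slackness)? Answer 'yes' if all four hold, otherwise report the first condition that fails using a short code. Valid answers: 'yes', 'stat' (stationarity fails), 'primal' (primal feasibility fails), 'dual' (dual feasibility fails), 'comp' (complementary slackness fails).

Gradient of f: grad f(x) = Q x + c = (-6, -4)
Constraint values g_i(x) = a_i^T x - b_i:
  g_1((-1, 2)) = 0
Stationarity residual: grad f(x) + sum_i lambda_i a_i = (0, 0)
  -> stationarity OK
Primal feasibility (all g_i <= 0): OK
Dual feasibility (all lambda_i >= 0): FAILS
Complementary slackness (lambda_i * g_i(x) = 0 for all i): OK

Verdict: the first failing condition is dual_feasibility -> dual.

dual


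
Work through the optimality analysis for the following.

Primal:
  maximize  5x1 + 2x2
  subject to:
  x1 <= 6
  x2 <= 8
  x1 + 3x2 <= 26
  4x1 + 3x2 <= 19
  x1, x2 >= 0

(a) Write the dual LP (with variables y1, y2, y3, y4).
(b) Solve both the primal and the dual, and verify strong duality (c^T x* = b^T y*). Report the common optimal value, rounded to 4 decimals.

The standard primal-dual pair for 'max c^T x s.t. A x <= b, x >= 0' is:
  Dual:  min b^T y  s.t.  A^T y >= c,  y >= 0.

So the dual LP is:
  minimize  6y1 + 8y2 + 26y3 + 19y4
  subject to:
    y1 + y3 + 4y4 >= 5
    y2 + 3y3 + 3y4 >= 2
    y1, y2, y3, y4 >= 0

Solving the primal: x* = (4.75, 0).
  primal value c^T x* = 23.75.
Solving the dual: y* = (0, 0, 0, 1.25).
  dual value b^T y* = 23.75.
Strong duality: c^T x* = b^T y*. Confirmed.

23.75


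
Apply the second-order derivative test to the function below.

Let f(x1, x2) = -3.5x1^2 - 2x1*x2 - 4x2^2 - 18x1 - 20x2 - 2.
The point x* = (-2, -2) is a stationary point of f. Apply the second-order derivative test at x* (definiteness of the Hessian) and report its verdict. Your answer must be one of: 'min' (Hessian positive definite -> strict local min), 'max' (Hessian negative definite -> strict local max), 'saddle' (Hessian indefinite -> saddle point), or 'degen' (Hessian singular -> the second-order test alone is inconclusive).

Compute the Hessian H = grad^2 f:
  H = [[-7, -2], [-2, -8]]
Verify stationarity: grad f(x*) = H x* + g = (0, 0).
Eigenvalues of H: -9.5616, -5.4384.
Both eigenvalues < 0, so H is negative definite -> x* is a strict local max.

max


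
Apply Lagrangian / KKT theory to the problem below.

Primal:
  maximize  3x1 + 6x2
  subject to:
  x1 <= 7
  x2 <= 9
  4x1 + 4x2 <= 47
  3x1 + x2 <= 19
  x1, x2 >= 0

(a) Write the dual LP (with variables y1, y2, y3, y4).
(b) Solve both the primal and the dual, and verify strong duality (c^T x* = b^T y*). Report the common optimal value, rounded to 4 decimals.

The standard primal-dual pair for 'max c^T x s.t. A x <= b, x >= 0' is:
  Dual:  min b^T y  s.t.  A^T y >= c,  y >= 0.

So the dual LP is:
  minimize  7y1 + 9y2 + 47y3 + 19y4
  subject to:
    y1 + 4y3 + 3y4 >= 3
    y2 + 4y3 + y4 >= 6
    y1, y2, y3, y4 >= 0

Solving the primal: x* = (2.75, 9).
  primal value c^T x* = 62.25.
Solving the dual: y* = (0, 3, 0.75, 0).
  dual value b^T y* = 62.25.
Strong duality: c^T x* = b^T y*. Confirmed.

62.25


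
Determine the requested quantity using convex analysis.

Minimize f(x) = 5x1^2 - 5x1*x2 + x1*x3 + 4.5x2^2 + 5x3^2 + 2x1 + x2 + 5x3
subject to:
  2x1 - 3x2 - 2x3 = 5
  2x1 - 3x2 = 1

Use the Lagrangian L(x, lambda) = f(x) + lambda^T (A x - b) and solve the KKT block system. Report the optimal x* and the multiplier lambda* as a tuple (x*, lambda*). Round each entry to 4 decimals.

Form the Lagrangian:
  L(x, lambda) = (1/2) x^T Q x + c^T x + lambda^T (A x - b)
Stationarity (grad_x L = 0): Q x + c + A^T lambda = 0.
Primal feasibility: A x = b.

This gives the KKT block system:
  [ Q   A^T ] [ x     ]   [-c ]
  [ A    0  ] [ lambda ] = [ b ]

Solving the linear system:
  x*      = (-0.0455, -0.3636, -2)
  lambda* = (-7.5227, 6.8409)
  f(x*)   = 10.1591

x* = (-0.0455, -0.3636, -2), lambda* = (-7.5227, 6.8409)


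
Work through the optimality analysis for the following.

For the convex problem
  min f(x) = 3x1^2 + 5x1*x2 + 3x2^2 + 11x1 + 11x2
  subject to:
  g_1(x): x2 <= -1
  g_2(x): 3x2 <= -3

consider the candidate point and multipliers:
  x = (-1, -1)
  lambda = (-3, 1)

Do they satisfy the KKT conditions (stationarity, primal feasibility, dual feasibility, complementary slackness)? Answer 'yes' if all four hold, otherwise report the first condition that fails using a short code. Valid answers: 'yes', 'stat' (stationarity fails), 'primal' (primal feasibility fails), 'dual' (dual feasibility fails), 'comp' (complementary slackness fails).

Gradient of f: grad f(x) = Q x + c = (0, 0)
Constraint values g_i(x) = a_i^T x - b_i:
  g_1((-1, -1)) = 0
  g_2((-1, -1)) = 0
Stationarity residual: grad f(x) + sum_i lambda_i a_i = (0, 0)
  -> stationarity OK
Primal feasibility (all g_i <= 0): OK
Dual feasibility (all lambda_i >= 0): FAILS
Complementary slackness (lambda_i * g_i(x) = 0 for all i): OK

Verdict: the first failing condition is dual_feasibility -> dual.

dual


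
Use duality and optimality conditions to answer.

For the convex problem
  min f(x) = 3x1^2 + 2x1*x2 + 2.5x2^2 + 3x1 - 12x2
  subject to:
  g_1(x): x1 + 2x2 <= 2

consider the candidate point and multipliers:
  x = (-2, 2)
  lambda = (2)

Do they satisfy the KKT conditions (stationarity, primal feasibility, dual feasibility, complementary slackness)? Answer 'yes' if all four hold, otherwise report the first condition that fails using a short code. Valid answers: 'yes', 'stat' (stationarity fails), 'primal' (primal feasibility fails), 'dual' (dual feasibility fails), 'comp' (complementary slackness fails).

Gradient of f: grad f(x) = Q x + c = (-5, -6)
Constraint values g_i(x) = a_i^T x - b_i:
  g_1((-2, 2)) = 0
Stationarity residual: grad f(x) + sum_i lambda_i a_i = (-3, -2)
  -> stationarity FAILS
Primal feasibility (all g_i <= 0): OK
Dual feasibility (all lambda_i >= 0): OK
Complementary slackness (lambda_i * g_i(x) = 0 for all i): OK

Verdict: the first failing condition is stationarity -> stat.

stat


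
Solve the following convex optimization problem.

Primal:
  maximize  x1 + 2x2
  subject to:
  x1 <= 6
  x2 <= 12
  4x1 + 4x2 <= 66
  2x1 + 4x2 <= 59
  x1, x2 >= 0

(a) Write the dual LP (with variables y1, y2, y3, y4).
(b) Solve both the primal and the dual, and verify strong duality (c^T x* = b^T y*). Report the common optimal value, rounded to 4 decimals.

The standard primal-dual pair for 'max c^T x s.t. A x <= b, x >= 0' is:
  Dual:  min b^T y  s.t.  A^T y >= c,  y >= 0.

So the dual LP is:
  minimize  6y1 + 12y2 + 66y3 + 59y4
  subject to:
    y1 + 4y3 + 2y4 >= 1
    y2 + 4y3 + 4y4 >= 2
    y1, y2, y3, y4 >= 0

Solving the primal: x* = (4.5, 12).
  primal value c^T x* = 28.5.
Solving the dual: y* = (0, 1, 0.25, 0).
  dual value b^T y* = 28.5.
Strong duality: c^T x* = b^T y*. Confirmed.

28.5


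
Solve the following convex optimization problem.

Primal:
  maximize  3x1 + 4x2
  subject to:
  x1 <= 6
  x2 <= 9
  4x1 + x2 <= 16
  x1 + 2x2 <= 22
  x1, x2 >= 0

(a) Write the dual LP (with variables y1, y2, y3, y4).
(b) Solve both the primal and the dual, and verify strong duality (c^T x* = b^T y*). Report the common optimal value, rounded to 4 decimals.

The standard primal-dual pair for 'max c^T x s.t. A x <= b, x >= 0' is:
  Dual:  min b^T y  s.t.  A^T y >= c,  y >= 0.

So the dual LP is:
  minimize  6y1 + 9y2 + 16y3 + 22y4
  subject to:
    y1 + 4y3 + y4 >= 3
    y2 + y3 + 2y4 >= 4
    y1, y2, y3, y4 >= 0

Solving the primal: x* = (1.75, 9).
  primal value c^T x* = 41.25.
Solving the dual: y* = (0, 3.25, 0.75, 0).
  dual value b^T y* = 41.25.
Strong duality: c^T x* = b^T y*. Confirmed.

41.25


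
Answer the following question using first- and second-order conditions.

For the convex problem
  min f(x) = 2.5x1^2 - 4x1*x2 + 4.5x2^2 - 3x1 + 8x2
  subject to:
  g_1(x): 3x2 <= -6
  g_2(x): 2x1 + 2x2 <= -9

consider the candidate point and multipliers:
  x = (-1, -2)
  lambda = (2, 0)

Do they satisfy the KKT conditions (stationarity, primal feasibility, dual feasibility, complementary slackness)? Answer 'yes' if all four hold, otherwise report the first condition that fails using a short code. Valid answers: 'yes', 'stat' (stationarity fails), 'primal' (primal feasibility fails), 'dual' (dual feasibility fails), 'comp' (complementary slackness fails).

Gradient of f: grad f(x) = Q x + c = (0, -6)
Constraint values g_i(x) = a_i^T x - b_i:
  g_1((-1, -2)) = 0
  g_2((-1, -2)) = 3
Stationarity residual: grad f(x) + sum_i lambda_i a_i = (0, 0)
  -> stationarity OK
Primal feasibility (all g_i <= 0): FAILS
Dual feasibility (all lambda_i >= 0): OK
Complementary slackness (lambda_i * g_i(x) = 0 for all i): OK

Verdict: the first failing condition is primal_feasibility -> primal.

primal


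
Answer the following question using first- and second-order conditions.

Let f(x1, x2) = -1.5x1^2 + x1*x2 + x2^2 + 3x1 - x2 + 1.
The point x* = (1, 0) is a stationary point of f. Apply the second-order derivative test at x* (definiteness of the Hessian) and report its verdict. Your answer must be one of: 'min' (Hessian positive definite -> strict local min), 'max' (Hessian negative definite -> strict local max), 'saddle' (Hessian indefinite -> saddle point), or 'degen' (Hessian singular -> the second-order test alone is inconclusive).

Compute the Hessian H = grad^2 f:
  H = [[-3, 1], [1, 2]]
Verify stationarity: grad f(x*) = H x* + g = (0, 0).
Eigenvalues of H: -3.1926, 2.1926.
Eigenvalues have mixed signs, so H is indefinite -> x* is a saddle point.

saddle


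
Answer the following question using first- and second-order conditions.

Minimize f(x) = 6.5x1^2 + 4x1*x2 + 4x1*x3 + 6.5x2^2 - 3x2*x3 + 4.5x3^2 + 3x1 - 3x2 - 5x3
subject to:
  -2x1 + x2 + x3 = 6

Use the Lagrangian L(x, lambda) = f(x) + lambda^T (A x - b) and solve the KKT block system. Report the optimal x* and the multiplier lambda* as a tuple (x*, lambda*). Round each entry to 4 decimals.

Form the Lagrangian:
  L(x, lambda) = (1/2) x^T Q x + c^T x + lambda^T (A x - b)
Stationarity (grad_x L = 0): Q x + c + A^T lambda = 0.
Primal feasibility: A x = b.

This gives the KKT block system:
  [ Q   A^T ] [ x     ]   [-c ]
  [ A    0  ] [ lambda ] = [ b ]

Solving the linear system:
  x*      = (-1.463, 1.246, 1.828)
  lambda* = (-1.8617)
  f(x*)   = -3.0482

x* = (-1.463, 1.246, 1.828), lambda* = (-1.8617)


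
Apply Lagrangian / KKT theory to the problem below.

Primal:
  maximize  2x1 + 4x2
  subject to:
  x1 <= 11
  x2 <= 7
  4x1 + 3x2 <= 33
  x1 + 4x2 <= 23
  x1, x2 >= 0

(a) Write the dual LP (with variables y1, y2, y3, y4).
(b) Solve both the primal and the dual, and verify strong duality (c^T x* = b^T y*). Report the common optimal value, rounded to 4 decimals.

The standard primal-dual pair for 'max c^T x s.t. A x <= b, x >= 0' is:
  Dual:  min b^T y  s.t.  A^T y >= c,  y >= 0.

So the dual LP is:
  minimize  11y1 + 7y2 + 33y3 + 23y4
  subject to:
    y1 + 4y3 + y4 >= 2
    y2 + 3y3 + 4y4 >= 4
    y1, y2, y3, y4 >= 0

Solving the primal: x* = (4.8462, 4.5385).
  primal value c^T x* = 27.8462.
Solving the dual: y* = (0, 0, 0.3077, 0.7692).
  dual value b^T y* = 27.8462.
Strong duality: c^T x* = b^T y*. Confirmed.

27.8462


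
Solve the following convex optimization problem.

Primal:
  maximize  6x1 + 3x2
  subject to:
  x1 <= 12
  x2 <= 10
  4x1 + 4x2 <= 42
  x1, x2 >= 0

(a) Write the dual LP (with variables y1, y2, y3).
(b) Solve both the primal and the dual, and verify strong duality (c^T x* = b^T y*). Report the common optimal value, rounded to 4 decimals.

The standard primal-dual pair for 'max c^T x s.t. A x <= b, x >= 0' is:
  Dual:  min b^T y  s.t.  A^T y >= c,  y >= 0.

So the dual LP is:
  minimize  12y1 + 10y2 + 42y3
  subject to:
    y1 + 4y3 >= 6
    y2 + 4y3 >= 3
    y1, y2, y3 >= 0

Solving the primal: x* = (10.5, 0).
  primal value c^T x* = 63.
Solving the dual: y* = (0, 0, 1.5).
  dual value b^T y* = 63.
Strong duality: c^T x* = b^T y*. Confirmed.

63


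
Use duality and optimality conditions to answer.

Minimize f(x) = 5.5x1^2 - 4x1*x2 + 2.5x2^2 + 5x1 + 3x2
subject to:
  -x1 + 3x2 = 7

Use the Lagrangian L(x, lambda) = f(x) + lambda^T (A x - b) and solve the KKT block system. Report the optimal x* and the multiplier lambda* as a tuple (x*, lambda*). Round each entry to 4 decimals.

Form the Lagrangian:
  L(x, lambda) = (1/2) x^T Q x + c^T x + lambda^T (A x - b)
Stationarity (grad_x L = 0): Q x + c + A^T lambda = 0.
Primal feasibility: A x = b.

This gives the KKT block system:
  [ Q   A^T ] [ x     ]   [-c ]
  [ A    0  ] [ lambda ] = [ b ]

Solving the linear system:
  x*      = (-0.0625, 2.3125)
  lambda* = (-4.9375)
  f(x*)   = 20.5937

x* = (-0.0625, 2.3125), lambda* = (-4.9375)


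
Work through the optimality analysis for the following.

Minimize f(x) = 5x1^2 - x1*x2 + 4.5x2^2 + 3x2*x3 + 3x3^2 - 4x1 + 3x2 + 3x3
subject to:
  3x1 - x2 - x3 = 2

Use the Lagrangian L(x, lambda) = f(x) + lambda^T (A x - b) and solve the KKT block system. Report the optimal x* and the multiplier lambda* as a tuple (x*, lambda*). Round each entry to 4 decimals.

Form the Lagrangian:
  L(x, lambda) = (1/2) x^T Q x + c^T x + lambda^T (A x - b)
Stationarity (grad_x L = 0): Q x + c + A^T lambda = 0.
Primal feasibility: A x = b.

This gives the KKT block system:
  [ Q   A^T ] [ x     ]   [-c ]
  [ A    0  ] [ lambda ] = [ b ]

Solving the linear system:
  x*      = (0.4601, -0.1555, -0.4643)
  lambda* = (-0.2521)
  f(x*)   = -1.5977

x* = (0.4601, -0.1555, -0.4643), lambda* = (-0.2521)


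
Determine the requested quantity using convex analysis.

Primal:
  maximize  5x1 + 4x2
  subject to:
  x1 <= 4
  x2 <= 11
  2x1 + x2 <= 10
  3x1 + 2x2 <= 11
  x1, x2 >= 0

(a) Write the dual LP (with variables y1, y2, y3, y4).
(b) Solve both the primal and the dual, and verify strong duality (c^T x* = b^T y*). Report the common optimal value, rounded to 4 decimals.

The standard primal-dual pair for 'max c^T x s.t. A x <= b, x >= 0' is:
  Dual:  min b^T y  s.t.  A^T y >= c,  y >= 0.

So the dual LP is:
  minimize  4y1 + 11y2 + 10y3 + 11y4
  subject to:
    y1 + 2y3 + 3y4 >= 5
    y2 + y3 + 2y4 >= 4
    y1, y2, y3, y4 >= 0

Solving the primal: x* = (0, 5.5).
  primal value c^T x* = 22.
Solving the dual: y* = (0, 0, 0, 2).
  dual value b^T y* = 22.
Strong duality: c^T x* = b^T y*. Confirmed.

22


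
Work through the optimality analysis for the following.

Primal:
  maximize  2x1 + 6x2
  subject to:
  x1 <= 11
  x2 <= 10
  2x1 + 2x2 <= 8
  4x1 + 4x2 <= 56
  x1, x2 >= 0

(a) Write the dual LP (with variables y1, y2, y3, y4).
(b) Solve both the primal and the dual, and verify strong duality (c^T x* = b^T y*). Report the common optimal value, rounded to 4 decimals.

The standard primal-dual pair for 'max c^T x s.t. A x <= b, x >= 0' is:
  Dual:  min b^T y  s.t.  A^T y >= c,  y >= 0.

So the dual LP is:
  minimize  11y1 + 10y2 + 8y3 + 56y4
  subject to:
    y1 + 2y3 + 4y4 >= 2
    y2 + 2y3 + 4y4 >= 6
    y1, y2, y3, y4 >= 0

Solving the primal: x* = (0, 4).
  primal value c^T x* = 24.
Solving the dual: y* = (0, 0, 3, 0).
  dual value b^T y* = 24.
Strong duality: c^T x* = b^T y*. Confirmed.

24


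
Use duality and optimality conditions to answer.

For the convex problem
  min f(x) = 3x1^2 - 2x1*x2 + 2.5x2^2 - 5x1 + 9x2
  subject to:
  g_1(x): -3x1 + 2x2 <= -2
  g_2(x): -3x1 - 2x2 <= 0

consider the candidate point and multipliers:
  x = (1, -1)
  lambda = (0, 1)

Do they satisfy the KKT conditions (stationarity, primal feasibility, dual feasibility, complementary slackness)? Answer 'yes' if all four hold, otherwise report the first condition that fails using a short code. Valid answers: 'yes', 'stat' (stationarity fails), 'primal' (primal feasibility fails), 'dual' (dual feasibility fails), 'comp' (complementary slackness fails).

Gradient of f: grad f(x) = Q x + c = (3, 2)
Constraint values g_i(x) = a_i^T x - b_i:
  g_1((1, -1)) = -3
  g_2((1, -1)) = -1
Stationarity residual: grad f(x) + sum_i lambda_i a_i = (0, 0)
  -> stationarity OK
Primal feasibility (all g_i <= 0): OK
Dual feasibility (all lambda_i >= 0): OK
Complementary slackness (lambda_i * g_i(x) = 0 for all i): FAILS

Verdict: the first failing condition is complementary_slackness -> comp.

comp


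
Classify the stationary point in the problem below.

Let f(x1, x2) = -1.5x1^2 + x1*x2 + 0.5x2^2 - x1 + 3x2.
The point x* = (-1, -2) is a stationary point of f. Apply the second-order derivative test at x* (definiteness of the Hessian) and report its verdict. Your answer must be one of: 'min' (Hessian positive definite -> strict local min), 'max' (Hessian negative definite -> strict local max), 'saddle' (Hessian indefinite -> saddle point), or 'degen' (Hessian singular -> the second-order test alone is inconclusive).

Compute the Hessian H = grad^2 f:
  H = [[-3, 1], [1, 1]]
Verify stationarity: grad f(x*) = H x* + g = (0, 0).
Eigenvalues of H: -3.2361, 1.2361.
Eigenvalues have mixed signs, so H is indefinite -> x* is a saddle point.

saddle


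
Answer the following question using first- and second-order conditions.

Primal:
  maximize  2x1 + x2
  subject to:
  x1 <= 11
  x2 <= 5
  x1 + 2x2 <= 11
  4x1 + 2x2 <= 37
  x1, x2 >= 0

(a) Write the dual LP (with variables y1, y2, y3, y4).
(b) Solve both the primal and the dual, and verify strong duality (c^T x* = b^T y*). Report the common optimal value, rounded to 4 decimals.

The standard primal-dual pair for 'max c^T x s.t. A x <= b, x >= 0' is:
  Dual:  min b^T y  s.t.  A^T y >= c,  y >= 0.

So the dual LP is:
  minimize  11y1 + 5y2 + 11y3 + 37y4
  subject to:
    y1 + y3 + 4y4 >= 2
    y2 + 2y3 + 2y4 >= 1
    y1, y2, y3, y4 >= 0

Solving the primal: x* = (8.6667, 1.1667).
  primal value c^T x* = 18.5.
Solving the dual: y* = (0, 0, 0, 0.5).
  dual value b^T y* = 18.5.
Strong duality: c^T x* = b^T y*. Confirmed.

18.5


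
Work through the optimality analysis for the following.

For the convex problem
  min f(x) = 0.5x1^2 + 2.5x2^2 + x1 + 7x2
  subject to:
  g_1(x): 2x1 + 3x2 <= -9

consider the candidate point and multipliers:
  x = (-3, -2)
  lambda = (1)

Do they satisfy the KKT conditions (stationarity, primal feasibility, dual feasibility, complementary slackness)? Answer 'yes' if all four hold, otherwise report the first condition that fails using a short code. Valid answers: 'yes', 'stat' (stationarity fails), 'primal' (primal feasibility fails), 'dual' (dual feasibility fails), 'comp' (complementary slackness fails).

Gradient of f: grad f(x) = Q x + c = (-2, -3)
Constraint values g_i(x) = a_i^T x - b_i:
  g_1((-3, -2)) = -3
Stationarity residual: grad f(x) + sum_i lambda_i a_i = (0, 0)
  -> stationarity OK
Primal feasibility (all g_i <= 0): OK
Dual feasibility (all lambda_i >= 0): OK
Complementary slackness (lambda_i * g_i(x) = 0 for all i): FAILS

Verdict: the first failing condition is complementary_slackness -> comp.

comp


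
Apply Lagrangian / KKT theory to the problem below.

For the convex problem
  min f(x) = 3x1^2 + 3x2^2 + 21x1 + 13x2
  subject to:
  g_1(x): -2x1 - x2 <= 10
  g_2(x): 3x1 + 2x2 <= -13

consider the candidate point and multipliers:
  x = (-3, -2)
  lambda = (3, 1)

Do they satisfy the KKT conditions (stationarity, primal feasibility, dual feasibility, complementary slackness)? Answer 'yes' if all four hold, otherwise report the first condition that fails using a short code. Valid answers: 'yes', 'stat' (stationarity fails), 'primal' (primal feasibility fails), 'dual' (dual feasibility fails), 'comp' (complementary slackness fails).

Gradient of f: grad f(x) = Q x + c = (3, 1)
Constraint values g_i(x) = a_i^T x - b_i:
  g_1((-3, -2)) = -2
  g_2((-3, -2)) = 0
Stationarity residual: grad f(x) + sum_i lambda_i a_i = (0, 0)
  -> stationarity OK
Primal feasibility (all g_i <= 0): OK
Dual feasibility (all lambda_i >= 0): OK
Complementary slackness (lambda_i * g_i(x) = 0 for all i): FAILS

Verdict: the first failing condition is complementary_slackness -> comp.

comp


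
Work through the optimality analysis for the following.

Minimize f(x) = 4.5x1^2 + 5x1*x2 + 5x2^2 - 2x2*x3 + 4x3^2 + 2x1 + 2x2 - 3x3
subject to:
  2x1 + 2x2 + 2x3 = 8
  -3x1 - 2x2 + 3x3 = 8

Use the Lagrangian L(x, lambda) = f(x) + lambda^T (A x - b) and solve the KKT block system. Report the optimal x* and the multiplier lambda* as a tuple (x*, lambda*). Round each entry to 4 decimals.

Form the Lagrangian:
  L(x, lambda) = (1/2) x^T Q x + c^T x + lambda^T (A x - b)
Stationarity (grad_x L = 0): Q x + c + A^T lambda = 0.
Primal feasibility: A x = b.

This gives the KKT block system:
  [ Q   A^T ] [ x     ]   [-c ]
  [ A    0  ] [ lambda ] = [ b ]

Solving the linear system:
  x*      = (-0.4637, 1.3565, 3.1073)
  lambda* = (-5.9385, -2.4227)
  f(x*)   = 29.6767

x* = (-0.4637, 1.3565, 3.1073), lambda* = (-5.9385, -2.4227)


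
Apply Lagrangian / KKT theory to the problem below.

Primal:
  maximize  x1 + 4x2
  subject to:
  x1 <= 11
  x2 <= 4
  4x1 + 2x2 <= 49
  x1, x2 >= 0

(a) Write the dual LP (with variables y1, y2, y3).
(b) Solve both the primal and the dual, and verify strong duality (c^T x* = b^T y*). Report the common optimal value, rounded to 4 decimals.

The standard primal-dual pair for 'max c^T x s.t. A x <= b, x >= 0' is:
  Dual:  min b^T y  s.t.  A^T y >= c,  y >= 0.

So the dual LP is:
  minimize  11y1 + 4y2 + 49y3
  subject to:
    y1 + 4y3 >= 1
    y2 + 2y3 >= 4
    y1, y2, y3 >= 0

Solving the primal: x* = (10.25, 4).
  primal value c^T x* = 26.25.
Solving the dual: y* = (0, 3.5, 0.25).
  dual value b^T y* = 26.25.
Strong duality: c^T x* = b^T y*. Confirmed.

26.25


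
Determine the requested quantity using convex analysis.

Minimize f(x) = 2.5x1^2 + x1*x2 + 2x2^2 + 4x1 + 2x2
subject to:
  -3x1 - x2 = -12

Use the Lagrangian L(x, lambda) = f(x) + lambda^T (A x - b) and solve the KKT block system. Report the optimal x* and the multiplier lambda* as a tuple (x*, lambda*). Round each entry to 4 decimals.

Form the Lagrangian:
  L(x, lambda) = (1/2) x^T Q x + c^T x + lambda^T (A x - b)
Stationarity (grad_x L = 0): Q x + c + A^T lambda = 0.
Primal feasibility: A x = b.

This gives the KKT block system:
  [ Q   A^T ] [ x     ]   [-c ]
  [ A    0  ] [ lambda ] = [ b ]

Solving the linear system:
  x*      = (3.8286, 0.5143)
  lambda* = (7.8857)
  f(x*)   = 55.4857

x* = (3.8286, 0.5143), lambda* = (7.8857)


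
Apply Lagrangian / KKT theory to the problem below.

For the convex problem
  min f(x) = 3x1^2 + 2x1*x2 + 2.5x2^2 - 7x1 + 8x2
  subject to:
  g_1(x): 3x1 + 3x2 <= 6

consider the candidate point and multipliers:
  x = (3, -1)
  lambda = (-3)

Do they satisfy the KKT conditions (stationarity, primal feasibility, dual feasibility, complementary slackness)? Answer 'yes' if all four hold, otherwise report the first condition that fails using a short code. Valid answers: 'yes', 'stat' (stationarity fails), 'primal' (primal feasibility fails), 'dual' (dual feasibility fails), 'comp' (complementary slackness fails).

Gradient of f: grad f(x) = Q x + c = (9, 9)
Constraint values g_i(x) = a_i^T x - b_i:
  g_1((3, -1)) = 0
Stationarity residual: grad f(x) + sum_i lambda_i a_i = (0, 0)
  -> stationarity OK
Primal feasibility (all g_i <= 0): OK
Dual feasibility (all lambda_i >= 0): FAILS
Complementary slackness (lambda_i * g_i(x) = 0 for all i): OK

Verdict: the first failing condition is dual_feasibility -> dual.

dual


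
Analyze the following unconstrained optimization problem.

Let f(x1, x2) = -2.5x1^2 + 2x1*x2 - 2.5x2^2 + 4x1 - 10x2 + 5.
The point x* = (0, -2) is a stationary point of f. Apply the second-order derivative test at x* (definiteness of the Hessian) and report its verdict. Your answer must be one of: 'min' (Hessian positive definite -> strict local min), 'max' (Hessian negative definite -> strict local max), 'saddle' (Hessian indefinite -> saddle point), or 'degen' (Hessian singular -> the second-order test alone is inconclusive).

Compute the Hessian H = grad^2 f:
  H = [[-5, 2], [2, -5]]
Verify stationarity: grad f(x*) = H x* + g = (0, 0).
Eigenvalues of H: -7, -3.
Both eigenvalues < 0, so H is negative definite -> x* is a strict local max.

max


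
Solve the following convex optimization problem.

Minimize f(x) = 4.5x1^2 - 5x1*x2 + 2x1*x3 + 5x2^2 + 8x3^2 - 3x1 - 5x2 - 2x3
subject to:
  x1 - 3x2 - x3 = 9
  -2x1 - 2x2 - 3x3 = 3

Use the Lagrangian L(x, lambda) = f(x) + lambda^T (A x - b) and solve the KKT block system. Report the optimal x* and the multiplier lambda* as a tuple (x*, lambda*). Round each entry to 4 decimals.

Form the Lagrangian:
  L(x, lambda) = (1/2) x^T Q x + c^T x + lambda^T (A x - b)
Stationarity (grad_x L = 0): Q x + c + A^T lambda = 0.
Primal feasibility: A x = b.

This gives the KKT block system:
  [ Q   A^T ] [ x     ]   [-c ]
  [ A    0  ] [ lambda ] = [ b ]

Solving the linear system:
  x*      = (1.3988, -2.4294, -0.3129)
  lambda* = (-14.3497, 3.3804)
  f(x*)   = 63.7914

x* = (1.3988, -2.4294, -0.3129), lambda* = (-14.3497, 3.3804)


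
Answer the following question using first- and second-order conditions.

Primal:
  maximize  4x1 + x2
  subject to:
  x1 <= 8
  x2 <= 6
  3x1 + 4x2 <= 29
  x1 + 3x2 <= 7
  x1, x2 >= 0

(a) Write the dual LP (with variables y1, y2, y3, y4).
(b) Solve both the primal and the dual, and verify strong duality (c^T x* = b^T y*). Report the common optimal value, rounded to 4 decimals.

The standard primal-dual pair for 'max c^T x s.t. A x <= b, x >= 0' is:
  Dual:  min b^T y  s.t.  A^T y >= c,  y >= 0.

So the dual LP is:
  minimize  8y1 + 6y2 + 29y3 + 7y4
  subject to:
    y1 + 3y3 + y4 >= 4
    y2 + 4y3 + 3y4 >= 1
    y1, y2, y3, y4 >= 0

Solving the primal: x* = (7, 0).
  primal value c^T x* = 28.
Solving the dual: y* = (0, 0, 0, 4).
  dual value b^T y* = 28.
Strong duality: c^T x* = b^T y*. Confirmed.

28


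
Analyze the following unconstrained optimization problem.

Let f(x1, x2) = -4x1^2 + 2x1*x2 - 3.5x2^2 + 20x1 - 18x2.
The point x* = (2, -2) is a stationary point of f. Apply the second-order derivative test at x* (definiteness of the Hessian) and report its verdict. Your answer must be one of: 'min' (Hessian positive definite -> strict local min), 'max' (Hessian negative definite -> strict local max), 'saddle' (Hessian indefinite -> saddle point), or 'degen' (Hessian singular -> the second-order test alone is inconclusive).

Compute the Hessian H = grad^2 f:
  H = [[-8, 2], [2, -7]]
Verify stationarity: grad f(x*) = H x* + g = (0, 0).
Eigenvalues of H: -9.5616, -5.4384.
Both eigenvalues < 0, so H is negative definite -> x* is a strict local max.

max


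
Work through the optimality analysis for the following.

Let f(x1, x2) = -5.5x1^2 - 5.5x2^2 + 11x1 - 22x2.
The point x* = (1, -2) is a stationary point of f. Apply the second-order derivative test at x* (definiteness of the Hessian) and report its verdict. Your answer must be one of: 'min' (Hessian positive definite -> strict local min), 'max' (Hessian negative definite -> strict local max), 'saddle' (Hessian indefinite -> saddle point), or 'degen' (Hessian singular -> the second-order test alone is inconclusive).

Compute the Hessian H = grad^2 f:
  H = [[-11, 0], [0, -11]]
Verify stationarity: grad f(x*) = H x* + g = (0, 0).
Eigenvalues of H: -11, -11.
Both eigenvalues < 0, so H is negative definite -> x* is a strict local max.

max


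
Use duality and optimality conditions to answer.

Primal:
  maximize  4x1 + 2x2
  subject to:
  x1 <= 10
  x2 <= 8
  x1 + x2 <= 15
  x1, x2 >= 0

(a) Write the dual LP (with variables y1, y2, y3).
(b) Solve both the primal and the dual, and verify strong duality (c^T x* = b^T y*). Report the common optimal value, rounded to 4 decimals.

The standard primal-dual pair for 'max c^T x s.t. A x <= b, x >= 0' is:
  Dual:  min b^T y  s.t.  A^T y >= c,  y >= 0.

So the dual LP is:
  minimize  10y1 + 8y2 + 15y3
  subject to:
    y1 + y3 >= 4
    y2 + y3 >= 2
    y1, y2, y3 >= 0

Solving the primal: x* = (10, 5).
  primal value c^T x* = 50.
Solving the dual: y* = (2, 0, 2).
  dual value b^T y* = 50.
Strong duality: c^T x* = b^T y*. Confirmed.

50


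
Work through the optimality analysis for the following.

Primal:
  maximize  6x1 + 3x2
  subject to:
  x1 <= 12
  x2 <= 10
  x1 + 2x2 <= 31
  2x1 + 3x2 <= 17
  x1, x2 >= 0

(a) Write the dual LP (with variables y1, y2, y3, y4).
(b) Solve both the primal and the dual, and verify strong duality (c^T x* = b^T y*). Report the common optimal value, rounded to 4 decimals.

The standard primal-dual pair for 'max c^T x s.t. A x <= b, x >= 0' is:
  Dual:  min b^T y  s.t.  A^T y >= c,  y >= 0.

So the dual LP is:
  minimize  12y1 + 10y2 + 31y3 + 17y4
  subject to:
    y1 + y3 + 2y4 >= 6
    y2 + 2y3 + 3y4 >= 3
    y1, y2, y3, y4 >= 0

Solving the primal: x* = (8.5, 0).
  primal value c^T x* = 51.
Solving the dual: y* = (0, 0, 0, 3).
  dual value b^T y* = 51.
Strong duality: c^T x* = b^T y*. Confirmed.

51


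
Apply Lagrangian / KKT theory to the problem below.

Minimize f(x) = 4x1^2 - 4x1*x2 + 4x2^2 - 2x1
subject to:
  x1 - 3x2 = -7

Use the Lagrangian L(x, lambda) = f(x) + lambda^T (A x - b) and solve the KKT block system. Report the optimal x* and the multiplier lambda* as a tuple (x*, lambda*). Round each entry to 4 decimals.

Form the Lagrangian:
  L(x, lambda) = (1/2) x^T Q x + c^T x + lambda^T (A x - b)
Stationarity (grad_x L = 0): Q x + c + A^T lambda = 0.
Primal feasibility: A x = b.

This gives the KKT block system:
  [ Q   A^T ] [ x     ]   [-c ]
  [ A    0  ] [ lambda ] = [ b ]

Solving the linear system:
  x*      = (0.8214, 2.6071)
  lambda* = (5.8571)
  f(x*)   = 19.6786

x* = (0.8214, 2.6071), lambda* = (5.8571)


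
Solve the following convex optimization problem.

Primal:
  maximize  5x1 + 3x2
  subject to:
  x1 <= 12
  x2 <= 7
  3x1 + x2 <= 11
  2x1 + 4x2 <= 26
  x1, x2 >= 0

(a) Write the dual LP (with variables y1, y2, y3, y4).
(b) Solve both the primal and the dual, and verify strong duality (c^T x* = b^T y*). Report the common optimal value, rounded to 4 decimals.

The standard primal-dual pair for 'max c^T x s.t. A x <= b, x >= 0' is:
  Dual:  min b^T y  s.t.  A^T y >= c,  y >= 0.

So the dual LP is:
  minimize  12y1 + 7y2 + 11y3 + 26y4
  subject to:
    y1 + 3y3 + 2y4 >= 5
    y2 + y3 + 4y4 >= 3
    y1, y2, y3, y4 >= 0

Solving the primal: x* = (1.8, 5.6).
  primal value c^T x* = 25.8.
Solving the dual: y* = (0, 0, 1.4, 0.4).
  dual value b^T y* = 25.8.
Strong duality: c^T x* = b^T y*. Confirmed.

25.8


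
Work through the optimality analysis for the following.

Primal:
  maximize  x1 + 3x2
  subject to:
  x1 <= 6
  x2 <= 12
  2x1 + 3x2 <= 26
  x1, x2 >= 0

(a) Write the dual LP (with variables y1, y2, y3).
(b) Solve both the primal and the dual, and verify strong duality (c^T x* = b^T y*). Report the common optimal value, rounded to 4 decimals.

The standard primal-dual pair for 'max c^T x s.t. A x <= b, x >= 0' is:
  Dual:  min b^T y  s.t.  A^T y >= c,  y >= 0.

So the dual LP is:
  minimize  6y1 + 12y2 + 26y3
  subject to:
    y1 + 2y3 >= 1
    y2 + 3y3 >= 3
    y1, y2, y3 >= 0

Solving the primal: x* = (0, 8.6667).
  primal value c^T x* = 26.
Solving the dual: y* = (0, 0, 1).
  dual value b^T y* = 26.
Strong duality: c^T x* = b^T y*. Confirmed.

26


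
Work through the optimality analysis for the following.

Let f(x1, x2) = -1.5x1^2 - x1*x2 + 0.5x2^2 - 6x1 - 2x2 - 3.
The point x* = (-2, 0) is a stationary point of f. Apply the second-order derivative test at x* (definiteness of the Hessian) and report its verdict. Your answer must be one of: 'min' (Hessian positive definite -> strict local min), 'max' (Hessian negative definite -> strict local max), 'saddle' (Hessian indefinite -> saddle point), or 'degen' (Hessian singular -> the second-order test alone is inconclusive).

Compute the Hessian H = grad^2 f:
  H = [[-3, -1], [-1, 1]]
Verify stationarity: grad f(x*) = H x* + g = (0, 0).
Eigenvalues of H: -3.2361, 1.2361.
Eigenvalues have mixed signs, so H is indefinite -> x* is a saddle point.

saddle


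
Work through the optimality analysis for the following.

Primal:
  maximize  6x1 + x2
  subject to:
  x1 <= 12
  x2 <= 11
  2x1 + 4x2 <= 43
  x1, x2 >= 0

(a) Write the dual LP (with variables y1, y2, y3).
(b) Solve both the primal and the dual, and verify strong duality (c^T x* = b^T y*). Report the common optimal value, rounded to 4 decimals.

The standard primal-dual pair for 'max c^T x s.t. A x <= b, x >= 0' is:
  Dual:  min b^T y  s.t.  A^T y >= c,  y >= 0.

So the dual LP is:
  minimize  12y1 + 11y2 + 43y3
  subject to:
    y1 + 2y3 >= 6
    y2 + 4y3 >= 1
    y1, y2, y3 >= 0

Solving the primal: x* = (12, 4.75).
  primal value c^T x* = 76.75.
Solving the dual: y* = (5.5, 0, 0.25).
  dual value b^T y* = 76.75.
Strong duality: c^T x* = b^T y*. Confirmed.

76.75
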